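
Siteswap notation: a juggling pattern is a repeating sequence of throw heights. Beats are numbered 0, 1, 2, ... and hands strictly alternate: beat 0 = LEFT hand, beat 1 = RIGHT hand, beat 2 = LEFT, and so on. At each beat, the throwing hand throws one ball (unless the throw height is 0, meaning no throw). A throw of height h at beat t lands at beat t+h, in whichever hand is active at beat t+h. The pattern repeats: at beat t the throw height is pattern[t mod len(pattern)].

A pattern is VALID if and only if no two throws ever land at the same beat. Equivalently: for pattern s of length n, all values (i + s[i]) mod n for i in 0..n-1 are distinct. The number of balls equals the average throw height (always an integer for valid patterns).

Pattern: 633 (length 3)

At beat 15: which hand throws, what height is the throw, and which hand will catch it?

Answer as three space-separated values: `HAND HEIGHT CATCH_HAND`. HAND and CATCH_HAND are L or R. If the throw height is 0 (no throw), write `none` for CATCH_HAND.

Beat 15: 15 mod 2 = 1, so hand = R
Throw height = pattern[15 mod 3] = pattern[0] = 6
Lands at beat 15+6=21, 21 mod 2 = 1, so catch hand = R

Answer: R 6 R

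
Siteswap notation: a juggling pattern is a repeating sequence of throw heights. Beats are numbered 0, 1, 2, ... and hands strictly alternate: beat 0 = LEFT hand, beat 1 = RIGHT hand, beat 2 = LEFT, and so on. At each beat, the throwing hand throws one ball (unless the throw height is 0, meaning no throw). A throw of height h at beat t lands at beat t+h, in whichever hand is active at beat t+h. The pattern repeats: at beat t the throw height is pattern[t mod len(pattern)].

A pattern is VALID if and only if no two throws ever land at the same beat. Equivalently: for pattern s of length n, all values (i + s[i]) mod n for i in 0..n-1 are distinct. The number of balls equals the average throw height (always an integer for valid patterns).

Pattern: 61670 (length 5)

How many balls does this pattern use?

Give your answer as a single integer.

Answer: 4

Derivation:
Pattern = [6, 1, 6, 7, 0], length n = 5
  position 0: throw height = 6, running sum = 6
  position 1: throw height = 1, running sum = 7
  position 2: throw height = 6, running sum = 13
  position 3: throw height = 7, running sum = 20
  position 4: throw height = 0, running sum = 20
Total sum = 20; balls = sum / n = 20 / 5 = 4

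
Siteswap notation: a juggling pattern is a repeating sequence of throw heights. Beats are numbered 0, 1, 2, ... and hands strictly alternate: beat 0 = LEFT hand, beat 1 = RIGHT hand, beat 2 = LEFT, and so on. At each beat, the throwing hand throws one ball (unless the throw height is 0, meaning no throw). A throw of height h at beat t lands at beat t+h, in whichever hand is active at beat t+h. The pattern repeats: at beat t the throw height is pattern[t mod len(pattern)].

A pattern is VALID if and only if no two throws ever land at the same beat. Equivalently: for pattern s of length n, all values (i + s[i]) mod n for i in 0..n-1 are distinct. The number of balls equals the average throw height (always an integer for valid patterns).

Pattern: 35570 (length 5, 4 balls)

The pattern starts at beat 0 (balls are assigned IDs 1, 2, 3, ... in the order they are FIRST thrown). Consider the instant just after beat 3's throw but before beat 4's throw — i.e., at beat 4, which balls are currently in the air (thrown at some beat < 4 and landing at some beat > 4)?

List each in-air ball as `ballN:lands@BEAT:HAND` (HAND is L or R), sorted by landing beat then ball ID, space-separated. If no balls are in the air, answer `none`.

Answer: ball2:lands@6:L ball3:lands@7:R ball1:lands@10:L

Derivation:
Beat 0 (L): throw ball1 h=3 -> lands@3:R; in-air after throw: [b1@3:R]
Beat 1 (R): throw ball2 h=5 -> lands@6:L; in-air after throw: [b1@3:R b2@6:L]
Beat 2 (L): throw ball3 h=5 -> lands@7:R; in-air after throw: [b1@3:R b2@6:L b3@7:R]
Beat 3 (R): throw ball1 h=7 -> lands@10:L; in-air after throw: [b2@6:L b3@7:R b1@10:L]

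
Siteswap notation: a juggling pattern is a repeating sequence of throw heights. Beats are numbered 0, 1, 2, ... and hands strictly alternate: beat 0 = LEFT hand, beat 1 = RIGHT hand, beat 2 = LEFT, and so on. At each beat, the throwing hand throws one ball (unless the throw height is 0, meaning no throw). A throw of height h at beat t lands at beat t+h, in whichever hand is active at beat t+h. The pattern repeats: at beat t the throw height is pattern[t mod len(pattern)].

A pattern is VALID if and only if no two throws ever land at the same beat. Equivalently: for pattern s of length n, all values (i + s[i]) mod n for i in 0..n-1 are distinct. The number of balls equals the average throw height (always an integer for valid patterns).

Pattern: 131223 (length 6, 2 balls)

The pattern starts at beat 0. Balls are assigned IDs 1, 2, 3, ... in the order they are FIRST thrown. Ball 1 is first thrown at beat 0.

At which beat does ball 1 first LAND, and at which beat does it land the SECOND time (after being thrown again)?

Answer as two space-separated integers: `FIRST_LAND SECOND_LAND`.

Beat 0 (L): throw ball1 h=1 -> lands@1:R; in-air after throw: [b1@1:R]
Beat 1 (R): throw ball1 h=3 -> lands@4:L; in-air after throw: [b1@4:L]
Beat 2 (L): throw ball2 h=1 -> lands@3:R; in-air after throw: [b2@3:R b1@4:L]
Beat 3 (R): throw ball2 h=2 -> lands@5:R; in-air after throw: [b1@4:L b2@5:R]
Beat 4 (L): throw ball1 h=2 -> lands@6:L; in-air after throw: [b2@5:R b1@6:L]
Ball 1: thrown@0 h=1 -> first land @1; rethrown@1 h=3 -> second land @4

Answer: 1 4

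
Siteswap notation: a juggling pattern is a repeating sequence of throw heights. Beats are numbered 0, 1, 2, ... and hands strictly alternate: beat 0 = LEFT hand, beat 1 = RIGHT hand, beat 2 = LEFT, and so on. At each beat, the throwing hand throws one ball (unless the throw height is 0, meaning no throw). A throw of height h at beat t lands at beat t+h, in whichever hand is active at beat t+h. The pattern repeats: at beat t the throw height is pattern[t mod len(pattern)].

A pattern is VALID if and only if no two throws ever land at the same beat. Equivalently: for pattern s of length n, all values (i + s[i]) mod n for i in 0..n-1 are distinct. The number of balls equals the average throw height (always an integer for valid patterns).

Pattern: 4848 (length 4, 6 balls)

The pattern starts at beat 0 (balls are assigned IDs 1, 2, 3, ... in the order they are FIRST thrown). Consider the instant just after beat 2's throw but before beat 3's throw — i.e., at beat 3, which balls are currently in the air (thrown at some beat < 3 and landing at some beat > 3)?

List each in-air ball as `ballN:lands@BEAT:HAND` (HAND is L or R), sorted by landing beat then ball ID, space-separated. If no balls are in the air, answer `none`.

Beat 0 (L): throw ball1 h=4 -> lands@4:L; in-air after throw: [b1@4:L]
Beat 1 (R): throw ball2 h=8 -> lands@9:R; in-air after throw: [b1@4:L b2@9:R]
Beat 2 (L): throw ball3 h=4 -> lands@6:L; in-air after throw: [b1@4:L b3@6:L b2@9:R]
Beat 3 (R): throw ball4 h=8 -> lands@11:R; in-air after throw: [b1@4:L b3@6:L b2@9:R b4@11:R]

Answer: ball1:lands@4:L ball3:lands@6:L ball2:lands@9:R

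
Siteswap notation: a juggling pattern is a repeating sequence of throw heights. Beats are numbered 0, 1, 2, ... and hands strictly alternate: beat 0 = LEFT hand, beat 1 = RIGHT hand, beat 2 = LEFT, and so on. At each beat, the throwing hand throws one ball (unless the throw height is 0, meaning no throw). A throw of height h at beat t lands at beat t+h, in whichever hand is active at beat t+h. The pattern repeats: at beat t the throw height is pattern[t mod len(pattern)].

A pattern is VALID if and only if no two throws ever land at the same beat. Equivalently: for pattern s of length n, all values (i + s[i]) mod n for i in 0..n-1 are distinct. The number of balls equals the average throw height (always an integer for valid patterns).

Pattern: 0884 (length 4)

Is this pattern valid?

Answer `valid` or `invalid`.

i=0: (i + s[i]) mod n = (0 + 0) mod 4 = 0
i=1: (i + s[i]) mod n = (1 + 8) mod 4 = 1
i=2: (i + s[i]) mod n = (2 + 8) mod 4 = 2
i=3: (i + s[i]) mod n = (3 + 4) mod 4 = 3
Residues: [0, 1, 2, 3], distinct: True

Answer: valid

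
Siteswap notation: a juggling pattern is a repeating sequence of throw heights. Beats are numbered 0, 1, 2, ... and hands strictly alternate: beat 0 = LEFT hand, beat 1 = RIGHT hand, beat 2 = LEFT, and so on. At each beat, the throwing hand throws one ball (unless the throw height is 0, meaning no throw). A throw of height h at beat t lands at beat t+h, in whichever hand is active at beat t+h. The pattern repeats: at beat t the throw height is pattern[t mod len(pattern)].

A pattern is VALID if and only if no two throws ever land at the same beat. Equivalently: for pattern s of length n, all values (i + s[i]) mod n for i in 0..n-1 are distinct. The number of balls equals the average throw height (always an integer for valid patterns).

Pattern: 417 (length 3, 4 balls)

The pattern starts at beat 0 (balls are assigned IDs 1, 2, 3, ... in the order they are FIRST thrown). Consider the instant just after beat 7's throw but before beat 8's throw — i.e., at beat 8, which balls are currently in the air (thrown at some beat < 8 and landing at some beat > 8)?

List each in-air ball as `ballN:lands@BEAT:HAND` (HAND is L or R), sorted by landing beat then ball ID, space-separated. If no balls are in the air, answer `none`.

Answer: ball2:lands@9:R ball4:lands@10:L ball1:lands@12:L

Derivation:
Beat 0 (L): throw ball1 h=4 -> lands@4:L; in-air after throw: [b1@4:L]
Beat 1 (R): throw ball2 h=1 -> lands@2:L; in-air after throw: [b2@2:L b1@4:L]
Beat 2 (L): throw ball2 h=7 -> lands@9:R; in-air after throw: [b1@4:L b2@9:R]
Beat 3 (R): throw ball3 h=4 -> lands@7:R; in-air after throw: [b1@4:L b3@7:R b2@9:R]
Beat 4 (L): throw ball1 h=1 -> lands@5:R; in-air after throw: [b1@5:R b3@7:R b2@9:R]
Beat 5 (R): throw ball1 h=7 -> lands@12:L; in-air after throw: [b3@7:R b2@9:R b1@12:L]
Beat 6 (L): throw ball4 h=4 -> lands@10:L; in-air after throw: [b3@7:R b2@9:R b4@10:L b1@12:L]
Beat 7 (R): throw ball3 h=1 -> lands@8:L; in-air after throw: [b3@8:L b2@9:R b4@10:L b1@12:L]
Beat 8 (L): throw ball3 h=7 -> lands@15:R; in-air after throw: [b2@9:R b4@10:L b1@12:L b3@15:R]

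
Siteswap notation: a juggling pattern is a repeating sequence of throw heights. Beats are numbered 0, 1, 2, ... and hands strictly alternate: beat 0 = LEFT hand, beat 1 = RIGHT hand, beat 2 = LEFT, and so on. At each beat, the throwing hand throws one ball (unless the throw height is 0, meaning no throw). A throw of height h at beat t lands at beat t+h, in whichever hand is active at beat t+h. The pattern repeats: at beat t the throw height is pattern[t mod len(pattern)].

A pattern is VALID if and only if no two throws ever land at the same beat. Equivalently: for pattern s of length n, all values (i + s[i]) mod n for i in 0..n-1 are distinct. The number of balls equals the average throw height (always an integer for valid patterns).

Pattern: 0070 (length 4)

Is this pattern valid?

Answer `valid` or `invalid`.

i=0: (i + s[i]) mod n = (0 + 0) mod 4 = 0
i=1: (i + s[i]) mod n = (1 + 0) mod 4 = 1
i=2: (i + s[i]) mod n = (2 + 7) mod 4 = 1
i=3: (i + s[i]) mod n = (3 + 0) mod 4 = 3
Residues: [0, 1, 1, 3], distinct: False

Answer: invalid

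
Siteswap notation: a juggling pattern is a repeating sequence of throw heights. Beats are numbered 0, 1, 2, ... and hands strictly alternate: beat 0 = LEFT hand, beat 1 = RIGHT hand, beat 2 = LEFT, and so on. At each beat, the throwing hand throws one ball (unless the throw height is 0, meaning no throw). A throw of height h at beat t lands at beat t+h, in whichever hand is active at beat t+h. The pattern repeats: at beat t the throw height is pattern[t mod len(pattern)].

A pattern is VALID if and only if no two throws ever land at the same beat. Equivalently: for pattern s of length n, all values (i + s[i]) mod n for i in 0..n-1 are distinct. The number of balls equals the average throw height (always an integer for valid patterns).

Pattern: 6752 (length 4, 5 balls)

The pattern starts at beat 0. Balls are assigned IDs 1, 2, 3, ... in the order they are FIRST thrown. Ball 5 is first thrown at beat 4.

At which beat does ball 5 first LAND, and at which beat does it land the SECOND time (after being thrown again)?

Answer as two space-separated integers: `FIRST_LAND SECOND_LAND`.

Answer: 10 15

Derivation:
Beat 0 (L): throw ball1 h=6 -> lands@6:L; in-air after throw: [b1@6:L]
Beat 1 (R): throw ball2 h=7 -> lands@8:L; in-air after throw: [b1@6:L b2@8:L]
Beat 2 (L): throw ball3 h=5 -> lands@7:R; in-air after throw: [b1@6:L b3@7:R b2@8:L]
Beat 3 (R): throw ball4 h=2 -> lands@5:R; in-air after throw: [b4@5:R b1@6:L b3@7:R b2@8:L]
Beat 4 (L): throw ball5 h=6 -> lands@10:L; in-air after throw: [b4@5:R b1@6:L b3@7:R b2@8:L b5@10:L]
Beat 5 (R): throw ball4 h=7 -> lands@12:L; in-air after throw: [b1@6:L b3@7:R b2@8:L b5@10:L b4@12:L]
Beat 6 (L): throw ball1 h=5 -> lands@11:R; in-air after throw: [b3@7:R b2@8:L b5@10:L b1@11:R b4@12:L]
Beat 7 (R): throw ball3 h=2 -> lands@9:R; in-air after throw: [b2@8:L b3@9:R b5@10:L b1@11:R b4@12:L]
Beat 8 (L): throw ball2 h=6 -> lands@14:L; in-air after throw: [b3@9:R b5@10:L b1@11:R b4@12:L b2@14:L]
Beat 9 (R): throw ball3 h=7 -> lands@16:L; in-air after throw: [b5@10:L b1@11:R b4@12:L b2@14:L b3@16:L]
Beat 10 (L): throw ball5 h=5 -> lands@15:R; in-air after throw: [b1@11:R b4@12:L b2@14:L b5@15:R b3@16:L]
Beat 11 (R): throw ball1 h=2 -> lands@13:R; in-air after throw: [b4@12:L b1@13:R b2@14:L b5@15:R b3@16:L]
Beat 12 (L): throw ball4 h=6 -> lands@18:L; in-air after throw: [b1@13:R b2@14:L b5@15:R b3@16:L b4@18:L]
Beat 13 (R): throw ball1 h=7 -> lands@20:L; in-air after throw: [b2@14:L b5@15:R b3@16:L b4@18:L b1@20:L]
Beat 14 (L): throw ball2 h=5 -> lands@19:R; in-air after throw: [b5@15:R b3@16:L b4@18:L b2@19:R b1@20:L]
Beat 15 (R): throw ball5 h=2 -> lands@17:R; in-air after throw: [b3@16:L b5@17:R b4@18:L b2@19:R b1@20:L]
Ball 5: thrown@4 h=6 -> first land @10; rethrown@10 h=5 -> second land @15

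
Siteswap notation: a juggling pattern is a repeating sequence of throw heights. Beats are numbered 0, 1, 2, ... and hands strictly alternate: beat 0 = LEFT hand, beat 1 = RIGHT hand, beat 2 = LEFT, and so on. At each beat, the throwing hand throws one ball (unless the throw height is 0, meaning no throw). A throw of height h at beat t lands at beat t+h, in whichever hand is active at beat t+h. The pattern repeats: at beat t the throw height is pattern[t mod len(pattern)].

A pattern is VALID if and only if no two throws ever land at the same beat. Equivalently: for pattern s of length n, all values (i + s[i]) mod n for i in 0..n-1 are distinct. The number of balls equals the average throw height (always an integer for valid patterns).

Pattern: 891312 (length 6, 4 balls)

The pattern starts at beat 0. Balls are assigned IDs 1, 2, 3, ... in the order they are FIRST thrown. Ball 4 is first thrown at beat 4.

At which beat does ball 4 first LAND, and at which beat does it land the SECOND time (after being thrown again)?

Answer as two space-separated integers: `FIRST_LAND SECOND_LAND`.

Beat 0 (L): throw ball1 h=8 -> lands@8:L; in-air after throw: [b1@8:L]
Beat 1 (R): throw ball2 h=9 -> lands@10:L; in-air after throw: [b1@8:L b2@10:L]
Beat 2 (L): throw ball3 h=1 -> lands@3:R; in-air after throw: [b3@3:R b1@8:L b2@10:L]
Beat 3 (R): throw ball3 h=3 -> lands@6:L; in-air after throw: [b3@6:L b1@8:L b2@10:L]
Beat 4 (L): throw ball4 h=1 -> lands@5:R; in-air after throw: [b4@5:R b3@6:L b1@8:L b2@10:L]
Beat 5 (R): throw ball4 h=2 -> lands@7:R; in-air after throw: [b3@6:L b4@7:R b1@8:L b2@10:L]
Beat 6 (L): throw ball3 h=8 -> lands@14:L; in-air after throw: [b4@7:R b1@8:L b2@10:L b3@14:L]
Beat 7 (R): throw ball4 h=9 -> lands@16:L; in-air after throw: [b1@8:L b2@10:L b3@14:L b4@16:L]
Ball 4: thrown@4 h=1 -> first land @5; rethrown@5 h=2 -> second land @7

Answer: 5 7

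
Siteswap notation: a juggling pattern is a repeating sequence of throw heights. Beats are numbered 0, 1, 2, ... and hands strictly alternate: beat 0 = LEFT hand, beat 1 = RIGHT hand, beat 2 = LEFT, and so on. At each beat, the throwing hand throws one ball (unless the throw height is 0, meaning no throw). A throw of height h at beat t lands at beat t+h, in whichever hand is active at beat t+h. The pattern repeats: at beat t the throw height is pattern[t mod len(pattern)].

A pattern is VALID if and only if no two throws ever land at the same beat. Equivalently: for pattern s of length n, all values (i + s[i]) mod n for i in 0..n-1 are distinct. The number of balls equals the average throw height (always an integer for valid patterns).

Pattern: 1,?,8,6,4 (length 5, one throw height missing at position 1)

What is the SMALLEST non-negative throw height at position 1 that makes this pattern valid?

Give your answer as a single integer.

i=0: (0 + 1) mod 5 = 1
i=1: s[i]=? (unknown)
i=2: (2 + 8) mod 5 = 0
i=3: (3 + 6) mod 5 = 4
i=4: (4 + 4) mod 5 = 3
Known residues: [0, 1, 3, 4]; need a permutation of 0..4, so missing residue r = 2
Need (1 + s) mod 5 = 2; smallest s = (2 - 1) mod 5 = 1

Answer: 1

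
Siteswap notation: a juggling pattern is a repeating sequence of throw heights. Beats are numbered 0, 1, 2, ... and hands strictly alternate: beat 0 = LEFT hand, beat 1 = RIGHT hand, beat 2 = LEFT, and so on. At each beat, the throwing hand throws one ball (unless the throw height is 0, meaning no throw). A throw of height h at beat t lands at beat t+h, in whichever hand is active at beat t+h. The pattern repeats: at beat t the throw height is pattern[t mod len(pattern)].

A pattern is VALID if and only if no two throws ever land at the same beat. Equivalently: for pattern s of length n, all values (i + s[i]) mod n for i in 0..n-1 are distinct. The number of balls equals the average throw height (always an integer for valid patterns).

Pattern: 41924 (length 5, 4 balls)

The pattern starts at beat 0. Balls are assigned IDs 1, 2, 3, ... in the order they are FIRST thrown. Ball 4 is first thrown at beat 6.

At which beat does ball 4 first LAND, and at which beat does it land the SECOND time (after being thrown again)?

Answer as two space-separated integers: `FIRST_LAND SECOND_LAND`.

Answer: 7 16

Derivation:
Beat 0 (L): throw ball1 h=4 -> lands@4:L; in-air after throw: [b1@4:L]
Beat 1 (R): throw ball2 h=1 -> lands@2:L; in-air after throw: [b2@2:L b1@4:L]
Beat 2 (L): throw ball2 h=9 -> lands@11:R; in-air after throw: [b1@4:L b2@11:R]
Beat 3 (R): throw ball3 h=2 -> lands@5:R; in-air after throw: [b1@4:L b3@5:R b2@11:R]
Beat 4 (L): throw ball1 h=4 -> lands@8:L; in-air after throw: [b3@5:R b1@8:L b2@11:R]
Beat 5 (R): throw ball3 h=4 -> lands@9:R; in-air after throw: [b1@8:L b3@9:R b2@11:R]
Beat 6 (L): throw ball4 h=1 -> lands@7:R; in-air after throw: [b4@7:R b1@8:L b3@9:R b2@11:R]
Beat 7 (R): throw ball4 h=9 -> lands@16:L; in-air after throw: [b1@8:L b3@9:R b2@11:R b4@16:L]
Beat 8 (L): throw ball1 h=2 -> lands@10:L; in-air after throw: [b3@9:R b1@10:L b2@11:R b4@16:L]
Beat 9 (R): throw ball3 h=4 -> lands@13:R; in-air after throw: [b1@10:L b2@11:R b3@13:R b4@16:L]
Beat 10 (L): throw ball1 h=4 -> lands@14:L; in-air after throw: [b2@11:R b3@13:R b1@14:L b4@16:L]
Beat 11 (R): throw ball2 h=1 -> lands@12:L; in-air after throw: [b2@12:L b3@13:R b1@14:L b4@16:L]
Beat 12 (L): throw ball2 h=9 -> lands@21:R; in-air after throw: [b3@13:R b1@14:L b4@16:L b2@21:R]
Beat 13 (R): throw ball3 h=2 -> lands@15:R; in-air after throw: [b1@14:L b3@15:R b4@16:L b2@21:R]
Ball 4: thrown@6 h=1 -> first land @7; rethrown@7 h=9 -> second land @16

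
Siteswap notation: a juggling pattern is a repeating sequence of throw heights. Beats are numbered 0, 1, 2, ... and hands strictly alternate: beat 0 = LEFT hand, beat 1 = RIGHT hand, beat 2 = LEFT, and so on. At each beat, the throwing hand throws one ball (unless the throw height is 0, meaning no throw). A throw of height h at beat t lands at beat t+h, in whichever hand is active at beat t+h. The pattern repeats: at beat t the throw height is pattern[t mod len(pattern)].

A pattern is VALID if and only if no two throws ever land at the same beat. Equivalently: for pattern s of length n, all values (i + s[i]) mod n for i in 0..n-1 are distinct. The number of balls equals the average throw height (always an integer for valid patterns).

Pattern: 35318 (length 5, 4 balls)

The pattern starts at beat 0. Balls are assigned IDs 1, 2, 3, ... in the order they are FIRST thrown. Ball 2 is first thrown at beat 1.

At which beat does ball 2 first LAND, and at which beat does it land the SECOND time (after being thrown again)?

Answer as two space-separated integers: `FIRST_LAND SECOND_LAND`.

Beat 0 (L): throw ball1 h=3 -> lands@3:R; in-air after throw: [b1@3:R]
Beat 1 (R): throw ball2 h=5 -> lands@6:L; in-air after throw: [b1@3:R b2@6:L]
Beat 2 (L): throw ball3 h=3 -> lands@5:R; in-air after throw: [b1@3:R b3@5:R b2@6:L]
Beat 3 (R): throw ball1 h=1 -> lands@4:L; in-air after throw: [b1@4:L b3@5:R b2@6:L]
Beat 4 (L): throw ball1 h=8 -> lands@12:L; in-air after throw: [b3@5:R b2@6:L b1@12:L]
Beat 5 (R): throw ball3 h=3 -> lands@8:L; in-air after throw: [b2@6:L b3@8:L b1@12:L]
Beat 6 (L): throw ball2 h=5 -> lands@11:R; in-air after throw: [b3@8:L b2@11:R b1@12:L]
Beat 7 (R): throw ball4 h=3 -> lands@10:L; in-air after throw: [b3@8:L b4@10:L b2@11:R b1@12:L]
Beat 8 (L): throw ball3 h=1 -> lands@9:R; in-air after throw: [b3@9:R b4@10:L b2@11:R b1@12:L]
Beat 9 (R): throw ball3 h=8 -> lands@17:R; in-air after throw: [b4@10:L b2@11:R b1@12:L b3@17:R]
Beat 10 (L): throw ball4 h=3 -> lands@13:R; in-air after throw: [b2@11:R b1@12:L b4@13:R b3@17:R]
Beat 11 (R): throw ball2 h=5 -> lands@16:L; in-air after throw: [b1@12:L b4@13:R b2@16:L b3@17:R]
Ball 2: thrown@1 h=5 -> first land @6; rethrown@6 h=5 -> second land @11

Answer: 6 11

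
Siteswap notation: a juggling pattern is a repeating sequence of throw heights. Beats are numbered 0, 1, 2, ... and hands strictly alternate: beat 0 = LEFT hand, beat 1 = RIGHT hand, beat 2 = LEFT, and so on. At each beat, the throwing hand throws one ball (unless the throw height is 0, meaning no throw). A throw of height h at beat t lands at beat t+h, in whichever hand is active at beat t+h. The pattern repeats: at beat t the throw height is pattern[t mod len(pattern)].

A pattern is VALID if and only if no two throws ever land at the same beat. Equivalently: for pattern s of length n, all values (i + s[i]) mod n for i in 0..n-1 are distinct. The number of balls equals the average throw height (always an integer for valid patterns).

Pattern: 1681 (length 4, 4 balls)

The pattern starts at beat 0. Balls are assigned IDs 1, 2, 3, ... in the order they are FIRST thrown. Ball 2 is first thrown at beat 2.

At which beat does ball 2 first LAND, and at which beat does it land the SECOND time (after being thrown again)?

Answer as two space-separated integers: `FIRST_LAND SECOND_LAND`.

Answer: 10 18

Derivation:
Beat 0 (L): throw ball1 h=1 -> lands@1:R; in-air after throw: [b1@1:R]
Beat 1 (R): throw ball1 h=6 -> lands@7:R; in-air after throw: [b1@7:R]
Beat 2 (L): throw ball2 h=8 -> lands@10:L; in-air after throw: [b1@7:R b2@10:L]
Beat 3 (R): throw ball3 h=1 -> lands@4:L; in-air after throw: [b3@4:L b1@7:R b2@10:L]
Beat 4 (L): throw ball3 h=1 -> lands@5:R; in-air after throw: [b3@5:R b1@7:R b2@10:L]
Beat 5 (R): throw ball3 h=6 -> lands@11:R; in-air after throw: [b1@7:R b2@10:L b3@11:R]
Beat 6 (L): throw ball4 h=8 -> lands@14:L; in-air after throw: [b1@7:R b2@10:L b3@11:R b4@14:L]
Beat 7 (R): throw ball1 h=1 -> lands@8:L; in-air after throw: [b1@8:L b2@10:L b3@11:R b4@14:L]
Beat 8 (L): throw ball1 h=1 -> lands@9:R; in-air after throw: [b1@9:R b2@10:L b3@11:R b4@14:L]
Beat 9 (R): throw ball1 h=6 -> lands@15:R; in-air after throw: [b2@10:L b3@11:R b4@14:L b1@15:R]
Beat 10 (L): throw ball2 h=8 -> lands@18:L; in-air after throw: [b3@11:R b4@14:L b1@15:R b2@18:L]
Beat 11 (R): throw ball3 h=1 -> lands@12:L; in-air after throw: [b3@12:L b4@14:L b1@15:R b2@18:L]
Beat 12 (L): throw ball3 h=1 -> lands@13:R; in-air after throw: [b3@13:R b4@14:L b1@15:R b2@18:L]
Beat 13 (R): throw ball3 h=6 -> lands@19:R; in-air after throw: [b4@14:L b1@15:R b2@18:L b3@19:R]
Beat 14 (L): throw ball4 h=8 -> lands@22:L; in-air after throw: [b1@15:R b2@18:L b3@19:R b4@22:L]
Beat 15 (R): throw ball1 h=1 -> lands@16:L; in-air after throw: [b1@16:L b2@18:L b3@19:R b4@22:L]
Beat 16 (L): throw ball1 h=1 -> lands@17:R; in-air after throw: [b1@17:R b2@18:L b3@19:R b4@22:L]
Beat 17 (R): throw ball1 h=6 -> lands@23:R; in-air after throw: [b2@18:L b3@19:R b4@22:L b1@23:R]
Beat 18 (L): throw ball2 h=8 -> lands@26:L; in-air after throw: [b3@19:R b4@22:L b1@23:R b2@26:L]
Ball 2: thrown@2 h=8 -> first land @10; rethrown@10 h=8 -> second land @18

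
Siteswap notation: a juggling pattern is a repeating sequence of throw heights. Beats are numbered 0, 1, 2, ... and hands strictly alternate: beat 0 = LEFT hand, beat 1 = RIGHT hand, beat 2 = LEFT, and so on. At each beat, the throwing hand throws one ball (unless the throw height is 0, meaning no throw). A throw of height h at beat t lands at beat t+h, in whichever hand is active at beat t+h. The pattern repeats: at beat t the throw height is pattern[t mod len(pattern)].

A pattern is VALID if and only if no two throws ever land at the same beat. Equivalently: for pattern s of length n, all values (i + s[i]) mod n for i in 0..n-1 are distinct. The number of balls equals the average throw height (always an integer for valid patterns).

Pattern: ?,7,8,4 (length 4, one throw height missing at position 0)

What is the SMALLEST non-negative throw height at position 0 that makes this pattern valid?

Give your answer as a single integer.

i=0: s[i]=? (unknown)
i=1: (1 + 7) mod 4 = 0
i=2: (2 + 8) mod 4 = 2
i=3: (3 + 4) mod 4 = 3
Known residues: [0, 2, 3]; need a permutation of 0..3, so missing residue r = 1
Need (0 + s) mod 4 = 1; smallest s = (1 - 0) mod 4 = 1

Answer: 1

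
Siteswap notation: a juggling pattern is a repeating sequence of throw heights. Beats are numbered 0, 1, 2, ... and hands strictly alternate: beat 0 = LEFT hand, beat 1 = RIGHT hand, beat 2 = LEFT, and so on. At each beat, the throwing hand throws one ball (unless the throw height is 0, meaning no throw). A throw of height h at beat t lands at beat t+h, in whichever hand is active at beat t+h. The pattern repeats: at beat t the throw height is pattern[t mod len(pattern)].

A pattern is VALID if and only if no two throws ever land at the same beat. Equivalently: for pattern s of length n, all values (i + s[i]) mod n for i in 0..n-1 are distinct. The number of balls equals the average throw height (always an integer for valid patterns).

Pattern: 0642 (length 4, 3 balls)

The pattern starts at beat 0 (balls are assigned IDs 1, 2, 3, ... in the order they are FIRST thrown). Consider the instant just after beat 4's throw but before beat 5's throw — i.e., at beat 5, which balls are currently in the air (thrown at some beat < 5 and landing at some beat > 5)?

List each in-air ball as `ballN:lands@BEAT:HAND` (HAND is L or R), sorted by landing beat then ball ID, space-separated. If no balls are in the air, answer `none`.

Answer: ball2:lands@6:L ball1:lands@7:R

Derivation:
Beat 1 (R): throw ball1 h=6 -> lands@7:R; in-air after throw: [b1@7:R]
Beat 2 (L): throw ball2 h=4 -> lands@6:L; in-air after throw: [b2@6:L b1@7:R]
Beat 3 (R): throw ball3 h=2 -> lands@5:R; in-air after throw: [b3@5:R b2@6:L b1@7:R]
Beat 5 (R): throw ball3 h=6 -> lands@11:R; in-air after throw: [b2@6:L b1@7:R b3@11:R]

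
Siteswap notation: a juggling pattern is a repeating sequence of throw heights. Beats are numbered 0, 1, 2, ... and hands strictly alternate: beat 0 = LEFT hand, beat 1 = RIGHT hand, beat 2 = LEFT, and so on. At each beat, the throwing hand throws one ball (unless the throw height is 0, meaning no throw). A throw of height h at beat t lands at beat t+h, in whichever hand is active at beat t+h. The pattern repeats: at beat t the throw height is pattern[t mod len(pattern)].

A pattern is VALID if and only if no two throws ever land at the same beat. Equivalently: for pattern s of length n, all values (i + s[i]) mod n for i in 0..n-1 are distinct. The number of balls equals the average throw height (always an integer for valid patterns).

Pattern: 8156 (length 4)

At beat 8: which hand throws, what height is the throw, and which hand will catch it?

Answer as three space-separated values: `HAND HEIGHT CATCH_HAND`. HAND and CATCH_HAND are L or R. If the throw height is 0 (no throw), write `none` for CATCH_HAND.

Beat 8: 8 mod 2 = 0, so hand = L
Throw height = pattern[8 mod 4] = pattern[0] = 8
Lands at beat 8+8=16, 16 mod 2 = 0, so catch hand = L

Answer: L 8 L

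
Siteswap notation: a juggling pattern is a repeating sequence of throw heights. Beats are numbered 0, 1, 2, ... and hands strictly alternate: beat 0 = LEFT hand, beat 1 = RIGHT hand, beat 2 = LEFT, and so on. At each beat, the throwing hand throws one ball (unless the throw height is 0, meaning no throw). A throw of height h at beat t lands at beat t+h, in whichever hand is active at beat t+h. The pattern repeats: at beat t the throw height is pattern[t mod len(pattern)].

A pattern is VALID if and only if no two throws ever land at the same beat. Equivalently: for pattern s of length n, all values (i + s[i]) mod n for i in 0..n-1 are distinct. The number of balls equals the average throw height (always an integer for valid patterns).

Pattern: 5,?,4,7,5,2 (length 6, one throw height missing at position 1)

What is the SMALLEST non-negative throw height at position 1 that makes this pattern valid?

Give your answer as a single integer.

Answer: 1

Derivation:
i=0: (0 + 5) mod 6 = 5
i=1: s[i]=? (unknown)
i=2: (2 + 4) mod 6 = 0
i=3: (3 + 7) mod 6 = 4
i=4: (4 + 5) mod 6 = 3
i=5: (5 + 2) mod 6 = 1
Known residues: [0, 1, 3, 4, 5]; need a permutation of 0..5, so missing residue r = 2
Need (1 + s) mod 6 = 2; smallest s = (2 - 1) mod 6 = 1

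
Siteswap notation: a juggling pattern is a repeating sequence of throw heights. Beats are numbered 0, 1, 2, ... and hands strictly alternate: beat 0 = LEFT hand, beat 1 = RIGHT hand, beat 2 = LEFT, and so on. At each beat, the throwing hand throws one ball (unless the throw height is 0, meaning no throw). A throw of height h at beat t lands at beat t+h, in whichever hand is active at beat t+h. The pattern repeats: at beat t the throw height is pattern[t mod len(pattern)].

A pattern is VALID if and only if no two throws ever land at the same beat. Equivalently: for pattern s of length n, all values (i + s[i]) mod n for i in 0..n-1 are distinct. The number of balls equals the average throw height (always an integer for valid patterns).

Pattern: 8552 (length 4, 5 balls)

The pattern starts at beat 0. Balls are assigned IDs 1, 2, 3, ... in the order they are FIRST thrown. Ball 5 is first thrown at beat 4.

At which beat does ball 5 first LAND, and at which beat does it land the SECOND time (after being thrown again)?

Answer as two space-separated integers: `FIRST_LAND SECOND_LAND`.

Answer: 12 20

Derivation:
Beat 0 (L): throw ball1 h=8 -> lands@8:L; in-air after throw: [b1@8:L]
Beat 1 (R): throw ball2 h=5 -> lands@6:L; in-air after throw: [b2@6:L b1@8:L]
Beat 2 (L): throw ball3 h=5 -> lands@7:R; in-air after throw: [b2@6:L b3@7:R b1@8:L]
Beat 3 (R): throw ball4 h=2 -> lands@5:R; in-air after throw: [b4@5:R b2@6:L b3@7:R b1@8:L]
Beat 4 (L): throw ball5 h=8 -> lands@12:L; in-air after throw: [b4@5:R b2@6:L b3@7:R b1@8:L b5@12:L]
Beat 5 (R): throw ball4 h=5 -> lands@10:L; in-air after throw: [b2@6:L b3@7:R b1@8:L b4@10:L b5@12:L]
Beat 6 (L): throw ball2 h=5 -> lands@11:R; in-air after throw: [b3@7:R b1@8:L b4@10:L b2@11:R b5@12:L]
Beat 7 (R): throw ball3 h=2 -> lands@9:R; in-air after throw: [b1@8:L b3@9:R b4@10:L b2@11:R b5@12:L]
Beat 8 (L): throw ball1 h=8 -> lands@16:L; in-air after throw: [b3@9:R b4@10:L b2@11:R b5@12:L b1@16:L]
Beat 9 (R): throw ball3 h=5 -> lands@14:L; in-air after throw: [b4@10:L b2@11:R b5@12:L b3@14:L b1@16:L]
Beat 10 (L): throw ball4 h=5 -> lands@15:R; in-air after throw: [b2@11:R b5@12:L b3@14:L b4@15:R b1@16:L]
Beat 11 (R): throw ball2 h=2 -> lands@13:R; in-air after throw: [b5@12:L b2@13:R b3@14:L b4@15:R b1@16:L]
Beat 12 (L): throw ball5 h=8 -> lands@20:L; in-air after throw: [b2@13:R b3@14:L b4@15:R b1@16:L b5@20:L]
Beat 13 (R): throw ball2 h=5 -> lands@18:L; in-air after throw: [b3@14:L b4@15:R b1@16:L b2@18:L b5@20:L]
Beat 14 (L): throw ball3 h=5 -> lands@19:R; in-air after throw: [b4@15:R b1@16:L b2@18:L b3@19:R b5@20:L]
Beat 15 (R): throw ball4 h=2 -> lands@17:R; in-air after throw: [b1@16:L b4@17:R b2@18:L b3@19:R b5@20:L]
Beat 16 (L): throw ball1 h=8 -> lands@24:L; in-air after throw: [b4@17:R b2@18:L b3@19:R b5@20:L b1@24:L]
Beat 17 (R): throw ball4 h=5 -> lands@22:L; in-air after throw: [b2@18:L b3@19:R b5@20:L b4@22:L b1@24:L]
Beat 18 (L): throw ball2 h=5 -> lands@23:R; in-air after throw: [b3@19:R b5@20:L b4@22:L b2@23:R b1@24:L]
Beat 19 (R): throw ball3 h=2 -> lands@21:R; in-air after throw: [b5@20:L b3@21:R b4@22:L b2@23:R b1@24:L]
Beat 20 (L): throw ball5 h=8 -> lands@28:L; in-air after throw: [b3@21:R b4@22:L b2@23:R b1@24:L b5@28:L]
Ball 5: thrown@4 h=8 -> first land @12; rethrown@12 h=8 -> second land @20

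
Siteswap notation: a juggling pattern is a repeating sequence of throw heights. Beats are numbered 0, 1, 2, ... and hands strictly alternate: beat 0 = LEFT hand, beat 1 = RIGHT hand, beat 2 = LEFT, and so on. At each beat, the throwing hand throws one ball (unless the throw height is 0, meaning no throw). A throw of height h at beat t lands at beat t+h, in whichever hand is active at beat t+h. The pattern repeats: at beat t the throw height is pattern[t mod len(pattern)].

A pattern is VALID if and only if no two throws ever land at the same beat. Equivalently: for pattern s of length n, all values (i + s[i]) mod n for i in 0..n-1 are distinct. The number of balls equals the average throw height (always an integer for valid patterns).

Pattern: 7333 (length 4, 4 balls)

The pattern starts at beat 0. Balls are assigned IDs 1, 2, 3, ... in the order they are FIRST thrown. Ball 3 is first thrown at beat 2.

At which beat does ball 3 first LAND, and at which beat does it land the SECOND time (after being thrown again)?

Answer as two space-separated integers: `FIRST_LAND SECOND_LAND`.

Beat 0 (L): throw ball1 h=7 -> lands@7:R; in-air after throw: [b1@7:R]
Beat 1 (R): throw ball2 h=3 -> lands@4:L; in-air after throw: [b2@4:L b1@7:R]
Beat 2 (L): throw ball3 h=3 -> lands@5:R; in-air after throw: [b2@4:L b3@5:R b1@7:R]
Beat 3 (R): throw ball4 h=3 -> lands@6:L; in-air after throw: [b2@4:L b3@5:R b4@6:L b1@7:R]
Beat 4 (L): throw ball2 h=7 -> lands@11:R; in-air after throw: [b3@5:R b4@6:L b1@7:R b2@11:R]
Beat 5 (R): throw ball3 h=3 -> lands@8:L; in-air after throw: [b4@6:L b1@7:R b3@8:L b2@11:R]
Beat 6 (L): throw ball4 h=3 -> lands@9:R; in-air after throw: [b1@7:R b3@8:L b4@9:R b2@11:R]
Beat 7 (R): throw ball1 h=3 -> lands@10:L; in-air after throw: [b3@8:L b4@9:R b1@10:L b2@11:R]
Beat 8 (L): throw ball3 h=7 -> lands@15:R; in-air after throw: [b4@9:R b1@10:L b2@11:R b3@15:R]
Ball 3: thrown@2 h=3 -> first land @5; rethrown@5 h=3 -> second land @8

Answer: 5 8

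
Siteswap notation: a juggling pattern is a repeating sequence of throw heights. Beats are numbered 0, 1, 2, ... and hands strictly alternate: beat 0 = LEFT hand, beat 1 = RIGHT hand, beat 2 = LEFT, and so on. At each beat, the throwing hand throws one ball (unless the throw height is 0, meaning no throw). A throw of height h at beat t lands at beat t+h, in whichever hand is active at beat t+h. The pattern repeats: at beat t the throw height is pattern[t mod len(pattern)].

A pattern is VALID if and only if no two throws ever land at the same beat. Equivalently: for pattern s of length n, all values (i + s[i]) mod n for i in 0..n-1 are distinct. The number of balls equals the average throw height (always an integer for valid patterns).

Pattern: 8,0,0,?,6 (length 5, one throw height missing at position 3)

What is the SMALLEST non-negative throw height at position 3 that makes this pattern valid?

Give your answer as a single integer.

i=0: (0 + 8) mod 5 = 3
i=1: (1 + 0) mod 5 = 1
i=2: (2 + 0) mod 5 = 2
i=3: s[i]=? (unknown)
i=4: (4 + 6) mod 5 = 0
Known residues: [0, 1, 2, 3]; need a permutation of 0..4, so missing residue r = 4
Need (3 + s) mod 5 = 4; smallest s = (4 - 3) mod 5 = 1

Answer: 1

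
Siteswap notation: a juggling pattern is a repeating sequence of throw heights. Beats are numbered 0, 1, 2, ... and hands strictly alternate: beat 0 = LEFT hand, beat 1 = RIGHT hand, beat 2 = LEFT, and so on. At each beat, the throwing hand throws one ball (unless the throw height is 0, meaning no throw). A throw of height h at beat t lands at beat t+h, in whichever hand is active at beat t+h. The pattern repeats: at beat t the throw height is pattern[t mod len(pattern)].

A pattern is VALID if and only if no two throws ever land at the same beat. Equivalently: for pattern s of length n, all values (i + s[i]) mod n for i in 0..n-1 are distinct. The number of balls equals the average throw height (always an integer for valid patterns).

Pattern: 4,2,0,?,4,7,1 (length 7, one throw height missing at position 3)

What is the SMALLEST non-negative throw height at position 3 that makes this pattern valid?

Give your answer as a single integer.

i=0: (0 + 4) mod 7 = 4
i=1: (1 + 2) mod 7 = 3
i=2: (2 + 0) mod 7 = 2
i=3: s[i]=? (unknown)
i=4: (4 + 4) mod 7 = 1
i=5: (5 + 7) mod 7 = 5
i=6: (6 + 1) mod 7 = 0
Known residues: [0, 1, 2, 3, 4, 5]; need a permutation of 0..6, so missing residue r = 6
Need (3 + s) mod 7 = 6; smallest s = (6 - 3) mod 7 = 3

Answer: 3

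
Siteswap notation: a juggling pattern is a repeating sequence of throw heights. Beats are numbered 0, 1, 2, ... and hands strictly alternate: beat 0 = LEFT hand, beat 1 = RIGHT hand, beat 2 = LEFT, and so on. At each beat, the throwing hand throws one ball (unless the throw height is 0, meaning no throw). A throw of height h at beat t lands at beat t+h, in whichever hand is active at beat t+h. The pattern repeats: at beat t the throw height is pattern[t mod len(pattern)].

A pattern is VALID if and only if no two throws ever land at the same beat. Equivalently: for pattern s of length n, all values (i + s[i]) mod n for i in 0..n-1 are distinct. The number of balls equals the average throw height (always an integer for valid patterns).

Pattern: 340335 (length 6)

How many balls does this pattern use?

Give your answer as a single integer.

Pattern = [3, 4, 0, 3, 3, 5], length n = 6
  position 0: throw height = 3, running sum = 3
  position 1: throw height = 4, running sum = 7
  position 2: throw height = 0, running sum = 7
  position 3: throw height = 3, running sum = 10
  position 4: throw height = 3, running sum = 13
  position 5: throw height = 5, running sum = 18
Total sum = 18; balls = sum / n = 18 / 6 = 3

Answer: 3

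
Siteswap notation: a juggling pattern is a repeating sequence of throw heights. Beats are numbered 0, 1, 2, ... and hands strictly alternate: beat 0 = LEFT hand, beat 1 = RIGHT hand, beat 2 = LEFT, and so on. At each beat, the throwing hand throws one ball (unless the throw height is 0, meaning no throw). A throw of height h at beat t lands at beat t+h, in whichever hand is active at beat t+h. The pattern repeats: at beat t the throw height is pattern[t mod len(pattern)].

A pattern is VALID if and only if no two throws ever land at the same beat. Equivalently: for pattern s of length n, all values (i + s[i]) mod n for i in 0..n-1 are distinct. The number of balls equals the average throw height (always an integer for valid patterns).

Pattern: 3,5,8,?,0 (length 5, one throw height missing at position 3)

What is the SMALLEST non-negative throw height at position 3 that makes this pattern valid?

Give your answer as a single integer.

i=0: (0 + 3) mod 5 = 3
i=1: (1 + 5) mod 5 = 1
i=2: (2 + 8) mod 5 = 0
i=3: s[i]=? (unknown)
i=4: (4 + 0) mod 5 = 4
Known residues: [0, 1, 3, 4]; need a permutation of 0..4, so missing residue r = 2
Need (3 + s) mod 5 = 2; smallest s = (2 - 3) mod 5 = 4

Answer: 4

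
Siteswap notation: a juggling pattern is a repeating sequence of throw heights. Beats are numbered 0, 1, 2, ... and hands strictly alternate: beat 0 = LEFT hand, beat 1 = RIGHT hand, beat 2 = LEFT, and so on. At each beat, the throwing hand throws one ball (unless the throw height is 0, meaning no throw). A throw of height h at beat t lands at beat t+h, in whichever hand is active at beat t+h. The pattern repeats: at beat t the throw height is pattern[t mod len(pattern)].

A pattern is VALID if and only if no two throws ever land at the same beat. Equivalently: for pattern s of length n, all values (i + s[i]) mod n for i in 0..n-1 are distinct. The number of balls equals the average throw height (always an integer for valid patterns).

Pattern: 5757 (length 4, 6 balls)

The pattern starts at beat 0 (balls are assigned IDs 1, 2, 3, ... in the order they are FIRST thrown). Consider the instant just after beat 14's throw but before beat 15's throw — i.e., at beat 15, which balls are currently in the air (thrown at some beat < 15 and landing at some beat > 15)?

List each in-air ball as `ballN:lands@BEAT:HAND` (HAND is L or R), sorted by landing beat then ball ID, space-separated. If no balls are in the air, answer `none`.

Beat 0 (L): throw ball1 h=5 -> lands@5:R; in-air after throw: [b1@5:R]
Beat 1 (R): throw ball2 h=7 -> lands@8:L; in-air after throw: [b1@5:R b2@8:L]
Beat 2 (L): throw ball3 h=5 -> lands@7:R; in-air after throw: [b1@5:R b3@7:R b2@8:L]
Beat 3 (R): throw ball4 h=7 -> lands@10:L; in-air after throw: [b1@5:R b3@7:R b2@8:L b4@10:L]
Beat 4 (L): throw ball5 h=5 -> lands@9:R; in-air after throw: [b1@5:R b3@7:R b2@8:L b5@9:R b4@10:L]
Beat 5 (R): throw ball1 h=7 -> lands@12:L; in-air after throw: [b3@7:R b2@8:L b5@9:R b4@10:L b1@12:L]
Beat 6 (L): throw ball6 h=5 -> lands@11:R; in-air after throw: [b3@7:R b2@8:L b5@9:R b4@10:L b6@11:R b1@12:L]
Beat 7 (R): throw ball3 h=7 -> lands@14:L; in-air after throw: [b2@8:L b5@9:R b4@10:L b6@11:R b1@12:L b3@14:L]
Beat 8 (L): throw ball2 h=5 -> lands@13:R; in-air after throw: [b5@9:R b4@10:L b6@11:R b1@12:L b2@13:R b3@14:L]
Beat 9 (R): throw ball5 h=7 -> lands@16:L; in-air after throw: [b4@10:L b6@11:R b1@12:L b2@13:R b3@14:L b5@16:L]
Beat 10 (L): throw ball4 h=5 -> lands@15:R; in-air after throw: [b6@11:R b1@12:L b2@13:R b3@14:L b4@15:R b5@16:L]
Beat 11 (R): throw ball6 h=7 -> lands@18:L; in-air after throw: [b1@12:L b2@13:R b3@14:L b4@15:R b5@16:L b6@18:L]
Beat 12 (L): throw ball1 h=5 -> lands@17:R; in-air after throw: [b2@13:R b3@14:L b4@15:R b5@16:L b1@17:R b6@18:L]
Beat 13 (R): throw ball2 h=7 -> lands@20:L; in-air after throw: [b3@14:L b4@15:R b5@16:L b1@17:R b6@18:L b2@20:L]
Beat 14 (L): throw ball3 h=5 -> lands@19:R; in-air after throw: [b4@15:R b5@16:L b1@17:R b6@18:L b3@19:R b2@20:L]
Beat 15 (R): throw ball4 h=7 -> lands@22:L; in-air after throw: [b5@16:L b1@17:R b6@18:L b3@19:R b2@20:L b4@22:L]

Answer: ball5:lands@16:L ball1:lands@17:R ball6:lands@18:L ball3:lands@19:R ball2:lands@20:L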